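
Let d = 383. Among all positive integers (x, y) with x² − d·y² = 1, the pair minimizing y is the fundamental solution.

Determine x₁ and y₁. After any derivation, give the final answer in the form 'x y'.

d=383: √d = [19; 1,1,3,19,3,1,1,38] (ℓ=8, even), read p_7/q_7
k=0  a_k=19  p_k/q_k = 19/1
…
k=6  a_k=1  p_k/q_k = 10705/547
k=7  a_k=1  p_k/q_k = 18768/959
fundamental: x₁=18768, y₁=959  (since 352237824 − 383·919681 = 1)

18768 959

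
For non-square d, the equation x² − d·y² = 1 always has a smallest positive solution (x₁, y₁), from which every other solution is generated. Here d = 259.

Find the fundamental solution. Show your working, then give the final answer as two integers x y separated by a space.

847225 52644

√259 = [16; 10,1,2,3,4,3,2,1,10,32, …], period ℓ=10 (even) → k=9
step 0: (16, 1)  from 16·(1,0) + (0,1)
…
step 2: (177, 11)  from 1·(161,10) + (16,1)
step 3: (515, 32)  from 2·(177,11) + (161,10)
step 4: (1722, 107)  from 3·(515,32) + (177,11)
…
step 6: (23931, 1487)  from 3·(7403,460) + (1722,107)
step 7: (55265, 3434)  from 2·(23931,1487) + (7403,460)
step 8: (79196, 4921)  from 1·(55265,3434) + (23931,1487)
step 9: (847225, 52644)  from 10·(79196,4921) + (55265,3434)
→ (847225, 52644).  Check: 847225²=717790200625, 259·52644²=717790200624, difference 1.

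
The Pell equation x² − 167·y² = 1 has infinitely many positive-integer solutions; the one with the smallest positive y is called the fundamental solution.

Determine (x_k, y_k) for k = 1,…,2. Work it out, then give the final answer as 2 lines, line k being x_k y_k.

168 13
56447 4368

d=167: √d = [12; 1,11,1,24] (ℓ=4, even), read p_3/q_3
k=0  a_k=12  p_k/q_k = 12/1
k=1  a_k=1  p_k/q_k = 13/1
k=2  a_k=11  p_k/q_k = 155/12
k=3  a_k=1  p_k/q_k = 168/13
fundamental: x₁=168, y₁=13  (since 28224 − 167·169 = 1)
n=2: (168,13)∘(168,13) = (168·168+167·13·13, 168·13+13·168) = (56447,4368)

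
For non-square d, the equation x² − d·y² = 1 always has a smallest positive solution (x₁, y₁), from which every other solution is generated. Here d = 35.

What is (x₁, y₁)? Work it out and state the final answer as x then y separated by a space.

[5; 1,10] for √35; ℓ=2 ⇒ convergent index 1
i=0: a=5 ⇒ p=5, q=1
i=1: a=1 ⇒ p=6, q=1
→ (6, 1).  Check: 6²=36, 35·1²=35, difference 1.

6 1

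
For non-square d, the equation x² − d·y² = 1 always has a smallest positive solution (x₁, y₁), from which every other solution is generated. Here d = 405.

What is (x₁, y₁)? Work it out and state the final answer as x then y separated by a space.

161 8

√405 = [20; 8,40, …], period ℓ=2 (even) → k=1
a_0=20:  p_0=20·1+0=20,  q_0=20·0+1=1
a_1=8:  p_1=8·20+1=161,  q_1=8·1+0=8
(x₁, y₁) = (161, 8);  161² − 405·8² = 1 ✓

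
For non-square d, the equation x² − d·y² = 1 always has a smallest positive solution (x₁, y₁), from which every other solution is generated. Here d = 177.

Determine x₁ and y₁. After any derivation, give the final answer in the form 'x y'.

62423 4692

[13; 3,3,2,8,2,3,3,26] for √177; ℓ=8 ⇒ convergent index 7
step 0: (13, 1)  from 13·(1,0) + (0,1)
step 1: (40, 3)  from 3·(13,1) + (1,0)
…
step 6: (18985, 1427)  from 3·(5468,411) + (2581,194)
step 7: (62423, 4692)  from 3·(18985,1427) + (5468,411)
→ (62423, 4692).  Check: 62423²=3896630929, 177·4692²=3896630928, difference 1.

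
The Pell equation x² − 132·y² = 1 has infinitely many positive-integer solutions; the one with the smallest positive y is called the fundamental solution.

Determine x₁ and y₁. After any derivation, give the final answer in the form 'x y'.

√132 → a₀=11, period (2,22); ℓ=2 even so k=1
i=0: a=11 ⇒ p=11, q=1
i=1: a=2 ⇒ p=23, q=2
→ (23, 2).  Check: 23²=529, 132·2²=528, difference 1.

23 2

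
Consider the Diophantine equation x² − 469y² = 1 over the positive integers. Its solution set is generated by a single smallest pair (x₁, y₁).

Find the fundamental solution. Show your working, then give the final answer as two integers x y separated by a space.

√469 = [21; 1,1,1,10,6,10,1,1,1,42, …], period ℓ=10 (even) → k=9
k=0  a_k=21  p_k/q_k = 21/1
k=1  a_k=1  p_k/q_k = 22/1
…
k=3  a_k=1  p_k/q_k = 65/3
k=4  a_k=10  p_k/q_k = 693/32
…
k=7  a_k=1  p_k/q_k = 47146/2177
k=8  a_k=1  p_k/q_k = 90069/4159
k=9  a_k=1  p_k/q_k = 137215/6336
(x₁, y₁) = (137215, 6336);  137215² − 469·6336² = 1 ✓

137215 6336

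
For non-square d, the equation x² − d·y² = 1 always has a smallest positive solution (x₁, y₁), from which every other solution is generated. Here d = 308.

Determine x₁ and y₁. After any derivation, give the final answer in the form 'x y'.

351 20

√308 → a₀=17, period (1,1,4,1,1,34); ℓ=6 even so k=5
a_0=17:  p_0=17·1+0=17,  q_0=17·0+1=1
a_1=1:  p_1=1·17+1=18,  q_1=1·1+0=1
a_2=1:  p_2=1·18+17=35,  q_2=1·1+1=2
…
a_4=1:  p_4=1·158+35=193,  q_4=1·9+2=11
a_5=1:  p_5=1·193+158=351,  q_5=1·11+9=20
→ (351, 20).  Check: 351²=123201, 308·20²=123200, difference 1.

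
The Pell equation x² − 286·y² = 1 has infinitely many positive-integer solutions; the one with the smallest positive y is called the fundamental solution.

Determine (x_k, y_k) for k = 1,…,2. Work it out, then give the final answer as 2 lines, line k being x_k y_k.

561835 33222
631317134449 37330564740

√286 → a₀=16, period (1,10,3,3,2,3,3,10,1,32); ℓ=10 even so k=9
k=0  a_k=16  p_k/q_k = 16/1
…
k=5  a_k=2  p_k/q_k = 4397/260
…
k=8  a_k=10  p_k/q_k = 512132/30283
k=9  a_k=1  p_k/q_k = 561835/33222
→ (561835, 33222).  Check: 561835²=315658567225, 286·33222²=315658567224, difference 1.
(561835+33222√286)^2 = 631317134449 + 37330564740√286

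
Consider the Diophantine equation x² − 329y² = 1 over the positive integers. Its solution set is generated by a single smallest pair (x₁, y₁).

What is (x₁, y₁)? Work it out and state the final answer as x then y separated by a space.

[18; 7,4,2,1,1,4,1,1,2,4,7,36] for √329; ℓ=12 ⇒ convergent index 11
k=0  a_k=18  p_k/q_k = 18/1
…
k=4  a_k=1  p_k/q_k = 1705/94
…
k=10  a_k=4  p_k/q_k = 328794/18127
k=11  a_k=7  p_k/q_k = 2376415/131016
→ (2376415, 131016).  Check: 2376415²=5647348252225, 329·131016²=5647348252224, difference 1.

2376415 131016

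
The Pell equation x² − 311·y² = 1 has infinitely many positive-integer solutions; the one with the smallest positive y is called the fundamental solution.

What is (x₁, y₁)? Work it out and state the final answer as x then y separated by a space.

√311 = [17; 1,1,1,2,1,…,1,1,34, …], period ℓ=16 (even) → k=15
k=0  a_k=17  p_k/q_k = 17/1
…
k=5  a_k=1  p_k/q_k = 194/11
k=6  a_k=6  p_k/q_k = 1305/74
…
k=10  a_k=6  p_k/q_k = 1376656/78063
…
k=14  a_k=1  p_k/q_k = 10724507/608131
k=15  a_k=1  p_k/q_k = 16883880/957397
fundamental: x₁=16883880, y₁=957397  (since 285065403854400 − 311·916609015609 = 1)

16883880 957397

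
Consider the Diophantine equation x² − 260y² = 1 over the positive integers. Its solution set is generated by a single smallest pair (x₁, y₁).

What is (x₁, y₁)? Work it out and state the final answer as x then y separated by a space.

√260 → a₀=16, period (8,32); ℓ=2 even so k=1
k=0  a_k=16  p_k/q_k = 16/1
k=1  a_k=8  p_k/q_k = 129/8
(x₁, y₁) = (129, 8);  129² − 260·8² = 1 ✓

129 8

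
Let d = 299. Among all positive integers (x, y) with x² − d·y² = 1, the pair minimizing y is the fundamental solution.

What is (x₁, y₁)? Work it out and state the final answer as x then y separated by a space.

415 24

[17; 3,2,3,34] for √299; ℓ=4 ⇒ convergent index 3
a_0=17:  p_0=17·1+0=17,  q_0=17·0+1=1
a_1=3:  p_1=3·17+1=52,  q_1=3·1+0=3
a_2=2:  p_2=2·52+17=121,  q_2=2·3+1=7
a_3=3:  p_3=3·121+52=415,  q_3=3·7+3=24
(x₁, y₁) = (415, 24);  415² − 299·24² = 1 ✓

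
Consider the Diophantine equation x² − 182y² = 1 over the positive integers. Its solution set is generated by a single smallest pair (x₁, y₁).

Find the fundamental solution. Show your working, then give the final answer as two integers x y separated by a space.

√182 → a₀=13, period (2,26); ℓ=2 even so k=1
step 0: (13, 1)  from 13·(1,0) + (0,1)
step 1: (27, 2)  from 2·(13,1) + (1,0)
fundamental: x₁=27, y₁=2  (since 729 − 182·4 = 1)

27 2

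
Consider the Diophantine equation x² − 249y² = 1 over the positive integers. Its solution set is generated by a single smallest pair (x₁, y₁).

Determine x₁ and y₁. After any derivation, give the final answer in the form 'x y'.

√249 → a₀=15, period (1,3,1,1,5,…,3,1,30); ℓ=16 even so k=15
k=0  a_k=15  p_k/q_k = 15/1
…
k=3  a_k=1  p_k/q_k = 79/5
k=4  a_k=1  p_k/q_k = 142/9
…
k=7  a_k=3  p_k/q_k = 3582/227
…
k=9  a_k=3  p_k/q_k = 113835/7214
k=10  a_k=1  p_k/q_k = 150586/9543
…
k=12  a_k=1  p_k/q_k = 1017351/64472
…
k=14  a_k=3  p_k/q_k = 6669699/422675
k=15  a_k=1  p_k/q_k = 8553815/542076
→ (8553815, 542076).  Check: 8553815²=73167751054225, 249·542076²=73167751054224, difference 1.

8553815 542076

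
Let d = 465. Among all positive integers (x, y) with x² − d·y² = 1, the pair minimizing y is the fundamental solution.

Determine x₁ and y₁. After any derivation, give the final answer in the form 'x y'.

[21; 1,1,3,2,2,2,3,1,1,42] for √465; ℓ=10 ⇒ convergent index 9
step 0: (21, 1)  from 21·(1,0) + (0,1)
step 1: (22, 1)  from 1·(21,1) + (1,0)
step 2: (43, 2)  from 1·(22,1) + (21,1)
…
step 5: (841, 39)  from 2·(345,16) + (151,7)
step 6: (2027, 94)  from 2·(841,39) + (345,16)
step 7: (6922, 321)  from 3·(2027,94) + (841,39)
step 8: (8949, 415)  from 1·(6922,321) + (2027,94)
step 9: (15871, 736)  from 1·(8949,415) + (6922,321)
(x₁, y₁) = (15871, 736);  15871² − 465·736² = 1 ✓

15871 736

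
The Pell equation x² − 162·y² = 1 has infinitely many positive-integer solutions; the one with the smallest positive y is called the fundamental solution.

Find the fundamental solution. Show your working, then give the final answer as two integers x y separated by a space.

[12; 1,2,1,2,12,2,1,2,1,24] for √162; ℓ=10 ⇒ convergent index 9
step 0: (12, 1)  from 12·(1,0) + (0,1)
…
step 3: (51, 4)  from 1·(38,3) + (13,1)
…
step 6: (3602, 283)  from 2·(1731,136) + (140,11)
…
step 8: (14268, 1121)  from 2·(5333,419) + (3602,283)
step 9: (19601, 1540)  from 1·(14268,1121) + (5333,419)
fundamental: x₁=19601, y₁=1540  (since 384199201 − 162·2371600 = 1)

19601 1540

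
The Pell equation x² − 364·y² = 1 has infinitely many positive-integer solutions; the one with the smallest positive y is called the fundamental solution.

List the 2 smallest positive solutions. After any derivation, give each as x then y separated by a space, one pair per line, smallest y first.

4954951 259710
49103078824801 2573700648420

d=364: √d = [19; 12,1,2,3,1,8,1,3,2,1,12,38] (ℓ=12, even), read p_11/q_11
k=0  a_k=19  p_k/q_k = 19/1
k=1  a_k=12  p_k/q_k = 229/12
…
k=3  a_k=2  p_k/q_k = 725/38
…
k=6  a_k=8  p_k/q_k = 27607/1447
…
k=8  a_k=3  p_k/q_k = 119872/6283
…
k=10  a_k=1  p_k/q_k = 390371/20461
k=11  a_k=12  p_k/q_k = 4954951/259710
(x₁, y₁) = (4954951, 259710);  4954951² − 364·259710² = 1 ✓
(4954951+259710√364)^2 = 49103078824801 + 2573700648420√364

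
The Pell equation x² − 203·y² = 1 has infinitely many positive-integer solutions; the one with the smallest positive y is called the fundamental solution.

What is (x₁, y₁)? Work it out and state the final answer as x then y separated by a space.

[14; 4,28] for √203; ℓ=2 ⇒ convergent index 1
k=0  a_k=14  p_k/q_k = 14/1
k=1  a_k=4  p_k/q_k = 57/4
fundamental: x₁=57, y₁=4  (since 3249 − 203·16 = 1)

57 4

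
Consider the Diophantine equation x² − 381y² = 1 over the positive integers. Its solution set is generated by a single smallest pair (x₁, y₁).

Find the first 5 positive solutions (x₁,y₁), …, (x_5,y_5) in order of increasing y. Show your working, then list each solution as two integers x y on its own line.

1015 52
2060449 105560
4182710455 214286748
8490900163201 435001992880
17236523148587575 883053831259652

d=381: √d = [19; 1,1,12,1,1,38] (ℓ=6, even), read p_5/q_5
a_0=19:  p_0=19·1+0=19,  q_0=19·0+1=1
a_1=1:  p_1=1·19+1=20,  q_1=1·1+0=1
a_2=1:  p_2=1·20+19=39,  q_2=1·1+1=2
a_3=12:  p_3=12·39+20=488,  q_3=12·2+1=25
a_4=1:  p_4=1·488+39=527,  q_4=1·25+2=27
a_5=1:  p_5=1·527+488=1015,  q_5=1·27+25=52
→ (1015, 52).  Check: 1015²=1030225, 381·52²=1030224, difference 1.
n=2: (1015,52)∘(1015,52) = (1015·1015+381·52·52, 1015·52+52·1015) = (2060449,105560)
n=3: (2060449,105560)∘(1015,52) = (1015·2060449+381·52·105560, 1015·105560+52·2060449) = (4182710455,214286748)
n=4: (4182710455,214286748)∘(1015,52) = (1015·4182710455+381·52·214286748, 1015·214286748+52·4182710455) = (8490900163201,435001992880)
n=5: (8490900163201,435001992880)∘(1015,52) = (1015·8490900163201+381·52·435001992880, 1015·435001992880+52·8490900163201) = (17236523148587575,883053831259652)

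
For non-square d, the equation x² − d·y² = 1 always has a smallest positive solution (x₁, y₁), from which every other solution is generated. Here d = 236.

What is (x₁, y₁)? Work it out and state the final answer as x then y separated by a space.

√236 = [15; 2,1,3,5,1,6,1,5,3,1,2,30, …], period ℓ=12 (even) → k=11
step 0: (15, 1)  from 15·(1,0) + (0,1)
step 1: (31, 2)  from 2·(15,1) + (1,0)
…
step 4: (891, 58)  from 5·(169,11) + (46,3)
step 5: (1060, 69)  from 1·(891,58) + (169,11)
…
step 7: (8311, 541)  from 1·(7251,472) + (1060,69)
…
step 9: (154729, 10072)  from 3·(48806,3177) + (8311,541)
step 10: (203535, 13249)  from 1·(154729,10072) + (48806,3177)
step 11: (561799, 36570)  from 2·(203535,13249) + (154729,10072)
fundamental: x₁=561799, y₁=36570  (since 315618116401 − 236·1337364900 = 1)

561799 36570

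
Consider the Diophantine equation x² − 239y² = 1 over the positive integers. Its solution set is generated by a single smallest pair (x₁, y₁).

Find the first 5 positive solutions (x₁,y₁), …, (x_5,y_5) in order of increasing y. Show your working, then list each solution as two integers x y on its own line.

6195120 400729
76759023628799 4965128484960
951062724926484326640 61519133559490389671
11783895416893046404284364801 762236829394135240588726080
146005292350203948217495381647615600 9444297253032328704218497935069529

d=239: √d = [15; 2,5,1,2,4,15,4,2,1,5,2,30] (ℓ=12, even), read p_11/q_11
k=0  a_k=15  p_k/q_k = 15/1
k=1  a_k=2  p_k/q_k = 31/2
…
k=3  a_k=1  p_k/q_k = 201/13
…
k=6  a_k=15  p_k/q_k = 37907/2452
…
k=8  a_k=2  p_k/q_k = 346141/22390
k=9  a_k=1  p_k/q_k = 500258/32359
k=10  a_k=5  p_k/q_k = 2847431/184185
k=11  a_k=2  p_k/q_k = 6195120/400729
(x₁, y₁) = (6195120, 400729);  6195120² − 239·400729² = 1 ✓
n=2: (6195120,400729)∘(6195120,400729) = (6195120·6195120+239·400729·400729, 6195120·400729+400729·6195120) = (76759023628799,4965128484960)
n=3: (76759023628799,4965128484960)∘(6195120,400729) = (6195120·76759023628799+239·400729·4965128484960, 6195120·4965128484960+400729·76759023628799) = (951062724926484326640,61519133559490389671)
n=4: (951062724926484326640,61519133559490389671)∘(6195120,400729) = (6195120·951062724926484326640+239·400729·61519133559490389671, 6195120·61519133559490389671+400729·951062724926484326640) = (11783895416893046404284364801,762236829394135240588726080)
n=5: (11783895416893046404284364801,762236829394135240588726080)∘(6195120,400729) = (6195120·11783895416893046404284364801+239·400729·762236829394135240588726080, 6195120·762236829394135240588726080+400729·11783895416893046404284364801) = (146005292350203948217495381647615600,9444297253032328704218497935069529)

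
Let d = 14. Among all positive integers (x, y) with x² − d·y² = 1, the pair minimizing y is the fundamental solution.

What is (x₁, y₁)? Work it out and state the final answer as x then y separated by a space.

√14 = [3; 1,2,1,6, …], period ℓ=4 (even) → k=3
i=0: a=3 ⇒ p=3, q=1
i=1: a=1 ⇒ p=4, q=1
i=2: a=2 ⇒ p=11, q=3
i=3: a=1 ⇒ p=15, q=4
fundamental: x₁=15, y₁=4  (since 225 − 14·16 = 1)

15 4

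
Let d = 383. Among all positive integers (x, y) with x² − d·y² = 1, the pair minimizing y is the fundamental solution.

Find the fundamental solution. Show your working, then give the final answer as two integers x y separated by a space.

[19; 1,1,3,19,3,1,1,38] for √383; ℓ=8 ⇒ convergent index 7
i=0: a=19 ⇒ p=19, q=1
i=1: a=1 ⇒ p=20, q=1
i=2: a=1 ⇒ p=39, q=2
…
i=4: a=19 ⇒ p=2642, q=135
…
i=6: a=1 ⇒ p=10705, q=547
i=7: a=1 ⇒ p=18768, q=959
fundamental: x₁=18768, y₁=959  (since 352237824 − 383·919681 = 1)

18768 959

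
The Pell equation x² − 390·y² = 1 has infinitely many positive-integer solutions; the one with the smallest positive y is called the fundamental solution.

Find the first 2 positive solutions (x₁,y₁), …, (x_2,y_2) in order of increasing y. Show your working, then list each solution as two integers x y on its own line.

79 4
12481 632

√390 = [19; 1,2,1,38, …], period ℓ=4 (even) → k=3
k=0  a_k=19  p_k/q_k = 19/1
…
k=2  a_k=2  p_k/q_k = 59/3
k=3  a_k=1  p_k/q_k = 79/4
→ (79, 4).  Check: 79²=6241, 390·4²=6240, difference 1.
(x_2, y_2) = (79·79 + 390·4·4, 79·4 + 4·79) = (12481, 632)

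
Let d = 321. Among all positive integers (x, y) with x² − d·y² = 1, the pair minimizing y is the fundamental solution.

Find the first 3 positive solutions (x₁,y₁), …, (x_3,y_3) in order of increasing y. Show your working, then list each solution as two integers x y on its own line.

[17; 1,10,1,34] for √321; ℓ=4 ⇒ convergent index 3
i=0: a=17 ⇒ p=17, q=1
…
i=2: a=10 ⇒ p=197, q=11
i=3: a=1 ⇒ p=215, q=12
fundamental: x₁=215, y₁=12  (since 46225 − 321·144 = 1)
k=2:  x_2 = 215·215+321·12·12 = 92449,  y_2 = 215·12+12·215 = 5160
k=3:  x_3 = 215·92449+321·12·5160 = 39752855,  y_3 = 215·5160+12·92449 = 2218788

215 12
92449 5160
39752855 2218788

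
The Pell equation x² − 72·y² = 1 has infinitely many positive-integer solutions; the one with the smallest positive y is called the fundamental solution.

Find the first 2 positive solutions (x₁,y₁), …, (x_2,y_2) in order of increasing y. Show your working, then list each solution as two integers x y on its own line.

√72 = [8; 2,16, …], period ℓ=2 (even) → k=1
i=0: a=8 ⇒ p=8, q=1
i=1: a=2 ⇒ p=17, q=2
fundamental: x₁=17, y₁=2  (since 289 − 72·4 = 1)
k=2:  x_2 = 17·17+72·2·2 = 577,  y_2 = 17·2+2·17 = 68

17 2
577 68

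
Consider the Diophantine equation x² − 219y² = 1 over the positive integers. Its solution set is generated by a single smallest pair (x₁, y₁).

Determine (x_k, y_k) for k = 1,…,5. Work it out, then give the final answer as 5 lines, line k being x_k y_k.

74 5
10951 740
1620674 109515
239848801 16207480
35496001874 2398597525

√219 = [14; 1,3,1,28, …], period ℓ=4 (even) → k=3
step 0: (14, 1)  from 14·(1,0) + (0,1)
step 1: (15, 1)  from 1·(14,1) + (1,0)
step 2: (59, 4)  from 3·(15,1) + (14,1)
step 3: (74, 5)  from 1·(59,4) + (15,1)
(x₁, y₁) = (74, 5);  74² − 219·5² = 1 ✓
(x_2, y_2) = (74·74 + 219·5·5, 74·5 + 5·74) = (10951, 740)
(x_3, y_3) = (74·10951 + 219·5·740, 74·740 + 5·10951) = (1620674, 109515)
(x_4, y_4) = (74·1620674 + 219·5·109515, 74·109515 + 5·1620674) = (239848801, 16207480)
(x_5, y_5) = (74·239848801 + 219·5·16207480, 74·16207480 + 5·239848801) = (35496001874, 2398597525)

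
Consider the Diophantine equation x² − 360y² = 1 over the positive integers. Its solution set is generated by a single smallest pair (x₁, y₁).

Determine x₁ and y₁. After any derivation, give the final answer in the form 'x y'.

[18; 1,36] for √360; ℓ=2 ⇒ convergent index 1
a_0=18:  p_0=18·1+0=18,  q_0=18·0+1=1
a_1=1:  p_1=1·18+1=19,  q_1=1·1+0=1
(x₁, y₁) = (19, 1);  19² − 360·1² = 1 ✓

19 1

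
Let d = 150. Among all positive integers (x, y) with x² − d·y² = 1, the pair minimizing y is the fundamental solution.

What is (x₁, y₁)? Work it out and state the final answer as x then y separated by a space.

[12; 4,24] for √150; ℓ=2 ⇒ convergent index 1
step 0: (12, 1)  from 12·(1,0) + (0,1)
step 1: (49, 4)  from 4·(12,1) + (1,0)
fundamental: x₁=49, y₁=4  (since 2401 − 150·16 = 1)

49 4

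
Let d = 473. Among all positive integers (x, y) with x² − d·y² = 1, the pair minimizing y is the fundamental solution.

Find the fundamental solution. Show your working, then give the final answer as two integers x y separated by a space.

87 4

[21; 1,2,1,42] for √473; ℓ=4 ⇒ convergent index 3
step 0: (21, 1)  from 21·(1,0) + (0,1)
step 1: (22, 1)  from 1·(21,1) + (1,0)
step 2: (65, 3)  from 2·(22,1) + (21,1)
step 3: (87, 4)  from 1·(65,3) + (22,1)
fundamental: x₁=87, y₁=4  (since 7569 − 473·16 = 1)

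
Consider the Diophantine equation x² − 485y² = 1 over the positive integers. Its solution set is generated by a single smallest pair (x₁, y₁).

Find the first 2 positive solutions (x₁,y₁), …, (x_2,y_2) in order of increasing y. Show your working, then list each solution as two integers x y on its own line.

969 44
1877921 85272

d=485: √d = [22; 44] (ℓ=1, odd), read p_1/q_1
step 0: (22, 1)  from 22·(1,0) + (0,1)
step 1: (969, 44)  from 44·(22,1) + (1,0)
(x₁, y₁) = (969, 44);  969² − 485·44² = 1 ✓
k=2:  x_2 = 969·969+485·44·44 = 1877921,  y_2 = 969·44+44·969 = 85272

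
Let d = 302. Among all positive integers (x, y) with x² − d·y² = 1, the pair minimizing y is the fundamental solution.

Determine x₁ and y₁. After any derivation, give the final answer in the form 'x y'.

d=302: √d = [17; 2,1,1,1,4,…,1,2,34] (ℓ=16, even), read p_15/q_15
k=0  a_k=17  p_k/q_k = 17/1
…
k=3  a_k=1  p_k/q_k = 87/5
k=4  a_k=1  p_k/q_k = 139/8
k=5  a_k=4  p_k/q_k = 643/37
k=6  a_k=2  p_k/q_k = 1425/82
…
k=8  a_k=16  p_k/q_k = 34513/1986
k=9  a_k=1  p_k/q_k = 36581/2105
k=10  a_k=2  p_k/q_k = 107675/6196
…
k=12  a_k=1  p_k/q_k = 574956/33085
k=13  a_k=1  p_k/q_k = 1042237/59974
k=14  a_k=1  p_k/q_k = 1617193/93059
k=15  a_k=2  p_k/q_k = 4276623/246092
fundamental: x₁=4276623, y₁=246092  (since 18289504284129 − 302·60561272464 = 1)

4276623 246092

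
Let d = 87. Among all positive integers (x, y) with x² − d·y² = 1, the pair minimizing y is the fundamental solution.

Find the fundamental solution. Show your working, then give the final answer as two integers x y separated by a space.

d=87: √d = [9; 3,18] (ℓ=2, even), read p_1/q_1
step 0: (9, 1)  from 9·(1,0) + (0,1)
step 1: (28, 3)  from 3·(9,1) + (1,0)
(x₁, y₁) = (28, 3);  28² − 87·3² = 1 ✓

28 3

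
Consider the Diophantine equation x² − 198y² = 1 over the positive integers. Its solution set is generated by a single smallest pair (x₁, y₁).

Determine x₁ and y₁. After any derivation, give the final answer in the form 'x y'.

d=198: √d = [14; 14,28] (ℓ=2, even), read p_1/q_1
k=0  a_k=14  p_k/q_k = 14/1
k=1  a_k=14  p_k/q_k = 197/14
fundamental: x₁=197, y₁=14  (since 38809 − 198·196 = 1)

197 14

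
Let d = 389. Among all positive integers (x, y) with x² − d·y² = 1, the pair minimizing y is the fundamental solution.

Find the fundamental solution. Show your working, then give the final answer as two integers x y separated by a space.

√389 → a₀=19, period (1,2,1,1,1,1,2,1,38); ℓ=9 odd so k=17
step 0: (19, 1)  from 19·(1,0) + (0,1)
step 1: (20, 1)  from 1·(19,1) + (1,0)
step 2: (59, 3)  from 2·(20,1) + (19,1)
step 3: (79, 4)  from 1·(59,3) + (20,1)
step 4: (138, 7)  from 1·(79,4) + (59,3)
step 5: (217, 11)  from 1·(138,7) + (79,4)
step 6: (355, 18)  from 1·(217,11) + (138,7)
…
step 8: (1282, 65)  from 1·(927,47) + (355,18)
step 9: (49643, 2517)  from 38·(1282,65) + (927,47)
…
step 12: (202418, 10263)  from 1·(151493,7681) + (50925,2582)
step 13: (353911, 17944)  from 1·(202418,10263) + (151493,7681)
step 14: (556329, 28207)  from 1·(353911,17944) + (202418,10263)
…
step 16: (2376809, 120509)  from 2·(910240,46151) + (556329,28207)
step 17: (3287049, 166660)  from 1·(2376809,120509) + (910240,46151)
(x₁, y₁) = (3287049, 166660);  3287049² − 389·166660² = 1 ✓

3287049 166660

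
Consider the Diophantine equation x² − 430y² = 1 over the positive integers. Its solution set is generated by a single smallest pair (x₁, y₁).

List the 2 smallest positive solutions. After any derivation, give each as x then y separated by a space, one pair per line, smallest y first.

√430 → a₀=20, period (1,2,1,3,1,…,2,1,40); ℓ=14 even so k=13
k=0  a_k=20  p_k/q_k = 20/1
…
k=2  a_k=2  p_k/q_k = 62/3
k=3  a_k=1  p_k/q_k = 83/4
…
k=6  a_k=6  p_k/q_k = 2675/129
k=7  a_k=8  p_k/q_k = 21794/1051
k=8  a_k=6  p_k/q_k = 133439/6435
k=9  a_k=1  p_k/q_k = 155233/7486
…
k=11  a_k=1  p_k/q_k = 754371/36379
k=12  a_k=2  p_k/q_k = 2107880/101651
k=13  a_k=1  p_k/q_k = 2862251/138030
(x₁, y₁) = (2862251, 138030);  2862251² − 430·138030² = 1 ✓
k=2:  x_2 = 2862251·2862251+430·138030·138030 = 16384961574001,  y_2 = 2862251·138030+138030·2862251 = 790153011060

2862251 138030
16384961574001 790153011060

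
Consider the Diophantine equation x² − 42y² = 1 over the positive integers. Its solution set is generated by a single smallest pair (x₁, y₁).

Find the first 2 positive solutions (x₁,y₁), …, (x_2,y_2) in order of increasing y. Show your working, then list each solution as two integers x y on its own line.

[6; 2,12] for √42; ℓ=2 ⇒ convergent index 1
k=0  a_k=6  p_k/q_k = 6/1
k=1  a_k=2  p_k/q_k = 13/2
fundamental: x₁=13, y₁=2  (since 169 − 42·4 = 1)
n=2: (13,2)∘(13,2) = (13·13+42·2·2, 13·2+2·13) = (337,52)

13 2
337 52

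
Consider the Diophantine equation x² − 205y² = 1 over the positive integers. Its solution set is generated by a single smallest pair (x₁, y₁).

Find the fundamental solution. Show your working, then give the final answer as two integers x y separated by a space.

39689 2772

√205 = [14; 3,6,1,4,1,6,3,28, …], period ℓ=8 (even) → k=7
a_0=14:  p_0=14·1+0=14,  q_0=14·0+1=1
a_1=3:  p_1=3·14+1=43,  q_1=3·1+0=3
…
a_3=1:  p_3=1·272+43=315,  q_3=1·19+3=22
…
a_5=1:  p_5=1·1532+315=1847,  q_5=1·107+22=129
a_6=6:  p_6=6·1847+1532=12614,  q_6=6·129+107=881
a_7=3:  p_7=3·12614+1847=39689,  q_7=3·881+129=2772
→ (39689, 2772).  Check: 39689²=1575216721, 205·2772²=1575216720, difference 1.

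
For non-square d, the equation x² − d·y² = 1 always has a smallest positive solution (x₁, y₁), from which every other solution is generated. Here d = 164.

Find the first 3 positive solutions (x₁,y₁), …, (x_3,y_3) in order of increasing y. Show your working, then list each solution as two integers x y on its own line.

d=164: √d = [12; 1,4,6,4,1,24] (ℓ=6, even), read p_5/q_5
step 0: (12, 1)  from 12·(1,0) + (0,1)
step 1: (13, 1)  from 1·(12,1) + (1,0)
step 2: (64, 5)  from 4·(13,1) + (12,1)
step 3: (397, 31)  from 6·(64,5) + (13,1)
step 4: (1652, 129)  from 4·(397,31) + (64,5)
step 5: (2049, 160)  from 1·(1652,129) + (397,31)
fundamental: x₁=2049, y₁=160  (since 4198401 − 164·25600 = 1)
(x_2, y_2) = (2049·2049 + 164·160·160, 2049·160 + 160·2049) = (8396801, 655680)
(x_3, y_3) = (2049·8396801 + 164·160·655680, 2049·655680 + 160·8396801) = (34410088449, 2686976480)

2049 160
8396801 655680
34410088449 2686976480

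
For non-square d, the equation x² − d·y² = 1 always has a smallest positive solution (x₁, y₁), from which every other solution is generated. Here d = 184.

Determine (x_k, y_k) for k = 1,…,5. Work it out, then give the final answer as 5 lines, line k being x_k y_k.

√184 = [13; 1,1,3,2,1,2,1,2,3,1,1,26, …], period ℓ=12 (even) → k=11
a_0=13:  p_0=13·1+0=13,  q_0=13·0+1=1
a_1=1:  p_1=1·13+1=14,  q_1=1·1+0=1
a_2=1:  p_2=1·14+13=27,  q_2=1·1+1=2
a_3=3:  p_3=3·27+14=95,  q_3=3·2+1=7
a_4=2:  p_4=2·95+27=217,  q_4=2·7+2=16
a_5=1:  p_5=1·217+95=312,  q_5=1·16+7=23
…
a_7=1:  p_7=1·841+312=1153,  q_7=1·62+23=85
a_8=2:  p_8=2·1153+841=3147,  q_8=2·85+62=232
…
a_10=1:  p_10=1·10594+3147=13741,  q_10=1·781+232=1013
a_11=1:  p_11=1·13741+10594=24335,  q_11=1·1013+781=1794
fundamental: x₁=24335, y₁=1794  (since 592192225 − 184·3218436 = 1)
k=2:  x_2 = 24335·24335+184·1794·1794 = 1184384449,  y_2 = 24335·1794+1794·24335 = 87313980
k=3:  x_3 = 24335·1184384449+184·1794·87313980 = 57643991108495,  y_3 = 24335·87313980+1794·1184384449 = 4249571404806
k=4:  x_4 = 24335·57643991108495+184·1794·4249571404806 = 2805533046066067201,  y_4 = 24335·4249571404806+1794·57643991108495 = 206826640184594040
k=5:  x_5 = 24335·2805533046066067201+184·1794·206826640184594040 = 136545293294391499564175,  y_5 = 24335·206826640184594040+1794·2805533046066067201 = 10066252573534620521994

24335 1794
1184384449 87313980
57643991108495 4249571404806
2805533046066067201 206826640184594040
136545293294391499564175 10066252573534620521994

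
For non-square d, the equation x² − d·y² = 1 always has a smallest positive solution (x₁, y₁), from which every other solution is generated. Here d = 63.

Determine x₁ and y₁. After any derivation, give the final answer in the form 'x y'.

8 1

√63 = [7; 1,14, …], period ℓ=2 (even) → k=1
step 0: (7, 1)  from 7·(1,0) + (0,1)
step 1: (8, 1)  from 1·(7,1) + (1,0)
(x₁, y₁) = (8, 1);  8² − 63·1² = 1 ✓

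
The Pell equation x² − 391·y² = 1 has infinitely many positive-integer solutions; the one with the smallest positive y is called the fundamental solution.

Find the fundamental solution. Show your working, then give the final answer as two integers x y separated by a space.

7338680 371133

[19; 1,3,2,2,1,…,3,1,38] for √391; ℓ=16 ⇒ convergent index 15
a_0=19:  p_0=19·1+0=19,  q_0=19·0+1=1
a_1=1:  p_1=1·19+1=20,  q_1=1·1+0=1
a_2=3:  p_2=3·20+19=79,  q_2=3·1+1=4
a_3=2:  p_3=2·79+20=178,  q_3=2·4+1=9
…
a_5=1:  p_5=1·435+178=613,  q_5=1·22+9=31
a_6=1:  p_6=1·613+435=1048,  q_6=1·31+22=53
a_7=2:  p_7=2·1048+613=2709,  q_7=2·53+31=137
a_8=19:  p_8=19·2709+1048=52519,  q_8=19·137+53=2656
a_9=2:  p_9=2·52519+2709=107747,  q_9=2·2656+137=5449
a_10=1:  p_10=1·107747+52519=160266,  q_10=1·5449+2656=8105
a_11=1:  p_11=1·160266+107747=268013,  q_11=1·8105+5449=13554
…
a_13=2:  p_13=2·696292+268013=1660597,  q_13=2·35213+13554=83980
a_14=3:  p_14=3·1660597+696292=5678083,  q_14=3·83980+35213=287153
a_15=1:  p_15=1·5678083+1660597=7338680,  q_15=1·287153+83980=371133
fundamental: x₁=7338680, y₁=371133  (since 53856224142400 − 391·137739703689 = 1)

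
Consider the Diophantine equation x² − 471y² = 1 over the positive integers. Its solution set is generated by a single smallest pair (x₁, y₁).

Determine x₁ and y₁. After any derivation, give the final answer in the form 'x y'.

[21; 1,2,2,1,3,…,2,1,42] for √471; ℓ=14 ⇒ convergent index 13
k=0  a_k=21  p_k/q_k = 21/1
…
k=4  a_k=1  p_k/q_k = 217/10
k=5  a_k=3  p_k/q_k = 803/37
k=6  a_k=4  p_k/q_k = 3429/158
k=7  a_k=14  p_k/q_k = 48809/2249
k=8  a_k=4  p_k/q_k = 198665/9154
k=9  a_k=3  p_k/q_k = 644804/29711
k=10  a_k=1  p_k/q_k = 843469/38865
…
k=12  a_k=2  p_k/q_k = 5506953/253747
k=13  a_k=1  p_k/q_k = 7838695/361188
(x₁, y₁) = (7838695, 361188);  7838695² − 471·361188² = 1 ✓

7838695 361188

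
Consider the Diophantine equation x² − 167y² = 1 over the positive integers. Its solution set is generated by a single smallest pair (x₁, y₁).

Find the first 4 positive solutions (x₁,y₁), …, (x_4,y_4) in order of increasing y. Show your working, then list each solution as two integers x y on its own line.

168 13
56447 4368
18966024 1467635
6372527617 493120992

√167 → a₀=12, period (1,11,1,24); ℓ=4 even so k=3
a_0=12:  p_0=12·1+0=12,  q_0=12·0+1=1
a_1=1:  p_1=1·12+1=13,  q_1=1·1+0=1
a_2=11:  p_2=11·13+12=155,  q_2=11·1+1=12
a_3=1:  p_3=1·155+13=168,  q_3=1·12+1=13
fundamental: x₁=168, y₁=13  (since 28224 − 167·169 = 1)
k=2:  x_2 = 168·168+167·13·13 = 56447,  y_2 = 168·13+13·168 = 4368
k=3:  x_3 = 168·56447+167·13·4368 = 18966024,  y_3 = 168·4368+13·56447 = 1467635
k=4:  x_4 = 168·18966024+167·13·1467635 = 6372527617,  y_4 = 168·1467635+13·18966024 = 493120992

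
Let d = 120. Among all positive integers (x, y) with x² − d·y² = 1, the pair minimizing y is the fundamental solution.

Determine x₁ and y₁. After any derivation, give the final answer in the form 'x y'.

d=120: √d = [10; 1,20] (ℓ=2, even), read p_1/q_1
step 0: (10, 1)  from 10·(1,0) + (0,1)
step 1: (11, 1)  from 1·(10,1) + (1,0)
→ (11, 1).  Check: 11²=121, 120·1²=120, difference 1.

11 1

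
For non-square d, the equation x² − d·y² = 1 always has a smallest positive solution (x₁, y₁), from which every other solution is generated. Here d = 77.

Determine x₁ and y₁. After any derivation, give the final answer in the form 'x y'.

d=77: √d = [8; 1,3,2,3,1,16] (ℓ=6, even), read p_5/q_5
step 0: (8, 1)  from 8·(1,0) + (0,1)
…
step 2: (35, 4)  from 3·(9,1) + (8,1)
step 3: (79, 9)  from 2·(35,4) + (9,1)
step 4: (272, 31)  from 3·(79,9) + (35,4)
step 5: (351, 40)  from 1·(272,31) + (79,9)
(x₁, y₁) = (351, 40);  351² − 77·40² = 1 ✓

351 40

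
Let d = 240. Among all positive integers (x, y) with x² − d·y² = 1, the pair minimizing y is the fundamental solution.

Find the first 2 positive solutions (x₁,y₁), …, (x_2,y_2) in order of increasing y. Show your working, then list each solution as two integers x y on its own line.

√240 = [15; 2,30, …], period ℓ=2 (even) → k=1
k=0  a_k=15  p_k/q_k = 15/1
k=1  a_k=2  p_k/q_k = 31/2
(x₁, y₁) = (31, 2);  31² − 240·2² = 1 ✓
k=2:  x_2 = 31·31+240·2·2 = 1921,  y_2 = 31·2+2·31 = 124

31 2
1921 124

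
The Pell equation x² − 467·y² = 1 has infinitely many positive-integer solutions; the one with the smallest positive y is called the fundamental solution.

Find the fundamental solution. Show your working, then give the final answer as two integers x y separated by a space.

d=467: √d = [21; 1,1,1,1,3,…,1,1,42] (ℓ=14, even), read p_13/q_13
k=0  a_k=21  p_k/q_k = 21/1
k=1  a_k=1  p_k/q_k = 22/1
k=2  a_k=1  p_k/q_k = 43/2
…
k=6  a_k=3  p_k/q_k = 1275/59
k=7  a_k=21  p_k/q_k = 27164/1257
k=8  a_k=3  p_k/q_k = 82767/3830
k=9  a_k=3  p_k/q_k = 275465/12747
…
k=11  a_k=1  p_k/q_k = 633697/29324
k=12  a_k=1  p_k/q_k = 991929/45901
k=13  a_k=1  p_k/q_k = 1625626/75225
(x₁, y₁) = (1625626, 75225);  1625626² − 467·75225² = 1 ✓

1625626 75225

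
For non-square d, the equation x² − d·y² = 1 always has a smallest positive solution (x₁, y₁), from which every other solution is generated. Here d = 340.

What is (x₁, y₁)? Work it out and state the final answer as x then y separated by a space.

285769 15498

√340 = [18; 2,3,1,1,1,…,3,2,36, …], period ℓ=14 (even) → k=13
i=0: a=18 ⇒ p=18, q=1
…
i=3: a=1 ⇒ p=166, q=9
…
i=5: a=1 ⇒ p=461, q=25
…
i=7: a=8 ⇒ p=6509, q=353
…
i=9: a=1 ⇒ p=13774, q=747
…
i=12: a=3 ⇒ p=125478, q=6805
i=13: a=2 ⇒ p=285769, q=15498
fundamental: x₁=285769, y₁=15498  (since 81663921361 − 340·240188004 = 1)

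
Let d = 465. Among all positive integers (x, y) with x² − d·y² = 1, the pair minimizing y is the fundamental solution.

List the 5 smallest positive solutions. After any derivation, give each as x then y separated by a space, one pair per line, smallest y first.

√465 = [21; 1,1,3,2,2,2,3,1,1,42, …], period ℓ=10 (even) → k=9
step 0: (21, 1)  from 21·(1,0) + (0,1)
…
step 5: (841, 39)  from 2·(345,16) + (151,7)
…
step 8: (8949, 415)  from 1·(6922,321) + (2027,94)
step 9: (15871, 736)  from 1·(8949,415) + (6922,321)
→ (15871, 736).  Check: 15871²=251888641, 465·736²=251888640, difference 1.
n=2: (15871,736)∘(15871,736) = (15871·15871+465·736·736, 15871·736+736·15871) = (503777281,23362112)
n=3: (503777281,23362112)∘(15871,736) = (15871·503777281+465·736·23362112, 15871·23362112+736·503777281) = (15990898437631,741560158368)
n=4: (15990898437631,741560158368)∘(15871,736) = (15871·15990898437631+465·736·741560158368, 15871·741560158368+736·15990898437631) = (507583097703505921,23538602523554944)
n=5: (507583097703505921,23538602523554944)∘(15871,736) = (15871·507583097703505921+465·736·23538602523554944, 15871·23538602523554944+736·507583097703505921) = (16111702671313786506751,747162320561120874080)

15871 736
503777281 23362112
15990898437631 741560158368
507583097703505921 23538602523554944
16111702671313786506751 747162320561120874080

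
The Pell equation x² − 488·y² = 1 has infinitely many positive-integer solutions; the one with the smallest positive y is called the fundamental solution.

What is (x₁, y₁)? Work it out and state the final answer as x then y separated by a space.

d=488: √d = [22; 11,44] (ℓ=2, even), read p_1/q_1
step 0: (22, 1)  from 22·(1,0) + (0,1)
step 1: (243, 11)  from 11·(22,1) + (1,0)
fundamental: x₁=243, y₁=11  (since 59049 − 488·121 = 1)

243 11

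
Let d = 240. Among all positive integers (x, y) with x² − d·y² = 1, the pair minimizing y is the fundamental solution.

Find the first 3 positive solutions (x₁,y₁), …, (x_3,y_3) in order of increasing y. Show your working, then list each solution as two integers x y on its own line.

√240 = [15; 2,30, …], period ℓ=2 (even) → k=1
i=0: a=15 ⇒ p=15, q=1
i=1: a=2 ⇒ p=31, q=2
fundamental: x₁=31, y₁=2  (since 961 − 240·4 = 1)
k=2:  x_2 = 31·31+240·2·2 = 1921,  y_2 = 31·2+2·31 = 124
k=3:  x_3 = 31·1921+240·2·124 = 119071,  y_3 = 31·124+2·1921 = 7686

31 2
1921 124
119071 7686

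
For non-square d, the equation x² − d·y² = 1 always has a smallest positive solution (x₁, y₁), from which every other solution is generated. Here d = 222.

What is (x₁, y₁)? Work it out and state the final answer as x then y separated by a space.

d=222: √d = [14; 1,8,1,28] (ℓ=4, even), read p_3/q_3
step 0: (14, 1)  from 14·(1,0) + (0,1)
…
step 2: (134, 9)  from 8·(15,1) + (14,1)
step 3: (149, 10)  from 1·(134,9) + (15,1)
fundamental: x₁=149, y₁=10  (since 22201 − 222·100 = 1)

149 10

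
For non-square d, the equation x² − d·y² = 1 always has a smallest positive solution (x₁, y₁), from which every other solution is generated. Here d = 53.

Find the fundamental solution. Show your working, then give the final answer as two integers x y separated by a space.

66249 9100

[7; 3,1,1,3,14] for √53; ℓ=5 ⇒ convergent index 9
step 0: (7, 1)  from 7·(1,0) + (0,1)
…
step 8: (18557, 2549)  from 1·(10578,1453) + (7979,1096)
step 9: (66249, 9100)  from 3·(18557,2549) + (10578,1453)
(x₁, y₁) = (66249, 9100);  66249² − 53·9100² = 1 ✓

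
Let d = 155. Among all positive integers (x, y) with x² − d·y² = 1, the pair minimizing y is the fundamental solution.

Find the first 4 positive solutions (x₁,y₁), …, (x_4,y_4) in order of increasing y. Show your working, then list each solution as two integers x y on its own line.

d=155: √d = [12; 2,4,2,24] (ℓ=4, even), read p_3/q_3
a_0=12:  p_0=12·1+0=12,  q_0=12·0+1=1
…
a_2=4:  p_2=4·25+12=112,  q_2=4·2+1=9
a_3=2:  p_3=2·112+25=249,  q_3=2·9+2=20
(x₁, y₁) = (249, 20);  249² − 155·20² = 1 ✓
(249+20√155)^2 = 124001 + 9960√155
(249+20√155)^3 = 61752249 + 4960060√155
(249+20√155)^4 = 30752496001 + 2470099920√155

249 20
124001 9960
61752249 4960060
30752496001 2470099920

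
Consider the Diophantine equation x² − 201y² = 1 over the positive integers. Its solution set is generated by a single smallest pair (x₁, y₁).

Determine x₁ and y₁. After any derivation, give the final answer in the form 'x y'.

515095 36332

√201 → a₀=14, period (5,1,1,1,2,…,1,5,28); ℓ=14 even so k=13
step 0: (14, 1)  from 14·(1,0) + (0,1)
…
step 2: (85, 6)  from 1·(71,5) + (14,1)
step 3: (156, 11)  from 1·(85,6) + (71,5)
step 4: (241, 17)  from 1·(156,11) + (85,6)
step 5: (638, 45)  from 2·(241,17) + (156,11)
step 6: (879, 62)  from 1·(638,45) + (241,17)
step 7: (7670, 541)  from 8·(879,62) + (638,45)
…
step 10: (33317, 2350)  from 1·(24768,1747) + (8549,603)
…
step 12: (91402, 6447)  from 1·(58085,4097) + (33317,2350)
step 13: (515095, 36332)  from 5·(91402,6447) + (58085,4097)
→ (515095, 36332).  Check: 515095²=265322859025, 201·36332²=265322859024, difference 1.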